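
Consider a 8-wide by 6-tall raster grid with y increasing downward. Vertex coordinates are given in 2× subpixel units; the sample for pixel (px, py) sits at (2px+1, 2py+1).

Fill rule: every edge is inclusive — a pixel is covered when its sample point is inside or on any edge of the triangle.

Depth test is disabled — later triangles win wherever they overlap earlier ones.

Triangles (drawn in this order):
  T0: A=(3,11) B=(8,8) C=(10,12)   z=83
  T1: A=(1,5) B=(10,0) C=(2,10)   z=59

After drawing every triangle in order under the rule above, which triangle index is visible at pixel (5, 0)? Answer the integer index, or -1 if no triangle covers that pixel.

T0:
  2·area = 26
  edge (3, 11)→(8, 8): d=(5,-3) inclusive
  edge (8, 8)→(10, 12): d=(2,4) inclusive
  edge (10, 12)→(3, 11): d=(-7,-1) inclusive
    (6,2)@(13, 5): e=[0,-26,52] → .  [on edge]
    (3,4)@(7, 9): e=[2,6,18] → X
    (4,4)@(9, 9): e=[8,-2,20] → .
    (1,5)@(3, 11): e=[0,26,0] → X  [on edge]
    (2,5)@(5, 11): e=[6,18,2] → X
    (4,5)@(9, 11): e=[18,2,6] → X
    (5,5)@(11, 11): e=[24,-6,8] → .
  covered (5 px):
    . . . . . . . .
    . . . . . . . .
    . . . . . . . .
    . . . . . . . .
    . . . X . . . .
    . X X X X . . .
T1:
  2·area = 50
  edge (1, 5)→(10, 0): d=(9,-5) inclusive
  edge (10, 0)→(2, 10): d=(-8,10) inclusive
  edge (2, 10)→(1, 5): d=(-1,-5) inclusive
    (4,0)@(9, 1): e=[4,2,44] → X
    (5,0)@(11, 1): e=[14,-18,54] → .
    (2,1)@(5, 3): e=[2,26,22] → X
    (3,1)@(7, 3): e=[12,6,32] → X
    (4,1)@(9, 3): e=[22,-14,42] → .
    (0,2)@(1, 5): e=[0,50,0] → X  [on edge]
    (1,2)@(3, 5): e=[10,30,10] → X
    (3,2)@(7, 5): e=[30,-10,30] → .
    (0,3)@(1, 7): e=[18,34,-2] → .
    (1,3)@(3, 7): e=[28,14,8] → X
    (2,3)@(5, 7): e=[38,-6,18] → .
    (1,4)@(3, 9): e=[46,-2,6] → .
  covered (7 px):
    . . . . X . . .
    . . X X . . . .
    X X X . . . . .
    . X . . . . . .
    . . . . . . . .
    . . . . . . . .

Z-buffer (winner per pixel, '.' = empty):
  . . . . 1 . . .
  . . 1 1 . . . .
  1 1 1 . . . . .
  . 1 . . . . . .
  . . . 0 . . . .
  . 0 0 0 0 . . .

Answer: -1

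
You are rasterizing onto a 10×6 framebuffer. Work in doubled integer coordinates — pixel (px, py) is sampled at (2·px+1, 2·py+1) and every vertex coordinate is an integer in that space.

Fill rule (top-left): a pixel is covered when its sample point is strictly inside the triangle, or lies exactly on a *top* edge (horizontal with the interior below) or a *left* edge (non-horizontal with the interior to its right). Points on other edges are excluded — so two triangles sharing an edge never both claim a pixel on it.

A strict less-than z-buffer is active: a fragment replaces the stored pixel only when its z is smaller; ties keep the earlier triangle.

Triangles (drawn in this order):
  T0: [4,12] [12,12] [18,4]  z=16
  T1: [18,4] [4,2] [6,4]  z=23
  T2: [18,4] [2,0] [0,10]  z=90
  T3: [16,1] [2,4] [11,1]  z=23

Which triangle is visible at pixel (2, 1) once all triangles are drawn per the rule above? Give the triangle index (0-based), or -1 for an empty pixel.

T0:
  2·area = 64  (B↔C swapped to make it positive)
  edge (4, 12)→(18, 4): d=(14,-8) top-left  bias=+0
  edge (18, 4)→(12, 12): d=(-6,8) right/bottom  bias=-1
  edge (12, 12)→(4, 12): d=(-8,0) right/bottom  bias=-1
    (8,2)@(17, 5): e=[6,2,56] → #
    (9,2)@(19, 5): e=[22,-14,56] → ·
    (6,3)@(13, 7): e=[2,22,40] → #
    (7,3)@(15, 7): e=[18,6,40] → #
    (8,3)@(17, 7): e=[34,-10,40] → ·
    (5,4)@(11, 9): e=[14,26,24] → #
    (7,4)@(15, 9): e=[46,-6,24] → ·
    (3,5)@(7, 11): e=[10,46,8] → #
    (4,5)@(9, 11): e=[26,30,8] → #
    (6,5)@(13, 11): e=[58,-2,8] → ·
  covered (8 px):
    · · · · · · · · · ·
    · · · · · · · · · ·
    · · · · · · · · # ·
    · · · · · · # # · ·
    · · · · · # # · · ·
    · · · # # # · · · ·
T1:
  2·area = 24  (B↔C swapped to make it positive)
  edge (18, 4)→(6, 4): d=(-12,0) right/bottom  bias=-1
  edge (6, 4)→(4, 2): d=(-2,-2) top-left  bias=+0
  edge (4, 2)→(18, 4): d=(14,2) right/bottom  bias=-1
    (1,0)@(3, 1): e=[36,0,-12] → ·  [on edge]
    (2,1)@(5, 3): e=[12,0,12] → #  [on edge]
    (3,1)@(7, 3): e=[12,4,8] → #
    (4,1)@(9, 3): e=[12,8,4] → #
    (5,1)@(11, 3): e=[12,12,0] → ·  [on edge]
    (2,2)@(5, 5): e=[-12,-4,40] → ·
    (3,2)@(7, 5): e=[-12,0,36] → ·  [on edge]
    (4,2)@(9, 5): e=[-12,4,32] → ·
    (4,3)@(9, 7): e=[-36,0,60] → ·  [on edge]
    (5,4)@(11, 9): e=[-60,0,84] → ·  [on edge]
    (6,5)@(13, 11): e=[-84,0,108] → ·  [on edge]
  covered (3 px):
    · · · · · · · · · ·
    · · # # # · · · · ·
    · · · · · · · · · ·
    · · · · · · · · · ·
    · · · · · · · · · ·
    · · · · · · · · · ·
T2:
  2·area = 168  (B↔C swapped to make it positive)
  edge (18, 4)→(0, 10): d=(-18,6) right/bottom  bias=-1
  edge (0, 10)→(2, 0): d=(2,-10) top-left  bias=+0
  edge (2, 0)→(18, 4): d=(16,4) right/bottom  bias=-1
    (1,0)@(3, 1): e=[144,12,12] → #
    (2,0)@(5, 1): e=[132,32,4] → #
    (3,0)@(7, 1): e=[120,52,-4] → ·
    (1,1)@(3, 3): e=[108,16,44] → #
    (3,1)@(7, 3): e=[84,56,28] → #
    (4,1)@(9, 3): e=[72,76,20] → #
    (5,1)@(11, 3): e=[60,96,12] → #
    (6,1)@(13, 3): e=[48,116,4] → #
    (7,1)@(15, 3): e=[36,136,-4] → ·
    (0,2)@(1, 5): e=[84,0,84] → #  [on edge]
    (7,2)@(15, 5): e=[0,140,28] → ·  [on edge]
    (0,3)@(1, 7): e=[48,4,116] → #
    (4,3)@(9, 7): e=[0,84,84] → ·  [on edge]
    (1,4)@(3, 9): e=[0,28,140] → ·  [on edge]
  covered (20 px):
    · # # · · · · · · ·
    · # # # # # # · · ·
    # # # # # # # · · ·
    # # # # · · · · · ·
    # · · · · · · · · ·
    · · · · · · · · · ·
T3:
  2·area = 15
  edge (16, 1)→(2, 4): d=(-14,3) right/bottom  bias=-1
  edge (2, 4)→(11, 1): d=(9,-3) top-left  bias=+0
  edge (11, 1)→(16, 1): d=(5,0) top-left  bias=+0
    (0,0)@(1, 1): e=[45,-30,0] → ·  [on edge]
    (1,0)@(3, 1): e=[39,-24,0] → ·  [on edge]
    (2,0)@(5, 1): e=[33,-18,0] → ·  [on edge]
    (3,0)@(7, 1): e=[27,-12,0] → ·  [on edge]
    (4,0)@(9, 1): e=[21,-6,0] → ·  [on edge]
    (5,0)@(11, 1): e=[15,0,0] → #  [on edge]
    (6,0)@(13, 1): e=[9,6,0] → #  [on edge]
    (7,0)@(15, 1): e=[3,12,0] → #  [on edge]
    (8,0)@(17, 1): e=[-3,18,0] → ·  [on edge]
    (9,0)@(19, 1): e=[-9,24,0] → ·  [on edge]
    (2,1)@(5, 3): e=[5,0,10] → #  [on edge]
    (3,1)@(7, 3): e=[-1,6,10] → ·
  covered (4 px):
    · · · · · # # # · ·
    · · # · · · · · · ·
    · · · · · · · · · ·
    · · · · · · · · · ·
    · · · · · · · · · ·
    · · · · · · · · · ·

Z-buffer (winner per pixel, '.' = empty):
  . 2 2 . . 3 3 3 . .
  . 2 1 1 1 2 2 . . .
  2 2 2 2 2 2 2 . 0 .
  2 2 2 2 . . 0 0 . .
  2 . . . . 0 0 . . .
  . . . 0 0 0 . . . .

Answer: 1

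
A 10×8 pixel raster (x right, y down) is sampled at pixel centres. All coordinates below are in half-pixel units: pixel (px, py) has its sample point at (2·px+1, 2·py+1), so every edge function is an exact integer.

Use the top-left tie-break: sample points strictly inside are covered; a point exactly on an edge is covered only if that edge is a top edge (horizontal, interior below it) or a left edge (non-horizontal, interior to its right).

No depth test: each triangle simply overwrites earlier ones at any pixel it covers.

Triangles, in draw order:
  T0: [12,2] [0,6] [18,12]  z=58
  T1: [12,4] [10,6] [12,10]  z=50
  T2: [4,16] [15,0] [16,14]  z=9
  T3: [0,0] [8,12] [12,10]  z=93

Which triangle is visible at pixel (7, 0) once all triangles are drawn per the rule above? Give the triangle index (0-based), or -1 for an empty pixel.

T0:
  2·area = 144  (B↔C swapped to make it positive)
  edge (12, 2)→(18, 12): d=(6,10) right/bottom  bias=-1
  edge (18, 12)→(0, 6): d=(-18,-6) top-left  bias=+0
  edge (0, 6)→(12, 2): d=(12,-4) top-left  bias=+0
    (7,0)@(15, 1): e=[-36,180,0] → ·  [on edge]
    (4,1)@(9, 3): e=[36,108,0] → #  [on edge]
    (5,1)@(11, 3): e=[16,120,8] → #
    (6,1)@(13, 3): e=[-4,132,16] → ·
    (1,2)@(3, 5): e=[108,36,0] → #  [on edge]
    (2,2)@(5, 5): e=[88,48,8] → #
    (3,2)@(7, 5): e=[68,60,16] → #
    (6,2)@(13, 5): e=[8,96,40] → #
    (7,2)@(15, 5): e=[-12,108,48] → ·
    (1,3)@(3, 7): e=[120,0,24] → #  [on edge]
    (7,3)@(15, 7): e=[0,72,72] → ·  [on edge]
    (1,4)@(3, 9): e=[132,-36,48] → ·
    (4,4)@(9, 9): e=[72,0,72] → #  [on edge]
    (7,5)@(15, 11): e=[24,0,120] → #  [on edge]
  covered (20 px):
    · · · · · · · · · ·
    · · · · # # · · · ·
    · # # # # # # · · ·
    · # # # # # # · · ·
    · · · · # # # # · ·
    · · · · · · · # # ·
    · · · · · · · · · ·
    · · · · · · · · · ·
T1:
  2·area = 12  (B↔C swapped to make it positive)
  edge (12, 4)→(12, 10): d=(0,6) right/bottom  bias=-1
  edge (12, 10)→(10, 6): d=(-2,-4) top-left  bias=+0
  edge (10, 6)→(12, 4): d=(2,-2) top-left  bias=+0
    (7,0)@(15, 1): e=[-18,30,0] → ·  [on edge]
    (6,1)@(13, 3): e=[-6,18,0] → ·  [on edge]
    (5,2)@(11, 5): e=[6,6,0] → #  [on edge]
    (6,2)@(13, 5): e=[-6,14,4] → ·
    (4,3)@(9, 7): e=[18,-6,0] → ·  [on edge]
    (5,3)@(11, 7): e=[6,2,4] → #
    (6,3)@(13, 7): e=[-6,10,8] → ·
    (3,4)@(7, 9): e=[30,-18,0] → ·  [on edge]
    (5,4)@(11, 9): e=[6,-2,8] → ·
    (2,5)@(5, 11): e=[42,-30,0] → ·  [on edge]
    (1,6)@(3, 13): e=[54,-42,0] → ·  [on edge]
    (0,7)@(1, 15): e=[66,-54,0] → ·  [on edge]
  covered (2 px):
    · · · · · · · · · ·
    · · · · · · · · · ·
    · · · · · # · · · ·
    · · · · · # · · · ·
    · · · · · · · · · ·
    · · · · · · · · · ·
    · · · · · · · · · ·
    · · · · · · · · · ·
T2:
  2·area = 170
  edge (4, 16)→(15, 0): d=(11,-16) top-left  bias=+0
  edge (15, 0)→(16, 14): d=(1,14) right/bottom  bias=-1
  edge (16, 14)→(4, 16): d=(-12,2) right/bottom  bias=-1
    (7,0)@(15, 1): e=[11,1,158] → #
    (8,0)@(17, 1): e=[43,-27,154] → ·
    (6,1)@(13, 3): e=[1,31,138] → #
    (8,1)@(17, 3): e=[65,-25,130] → ·
    (6,2)@(13, 5): e=[23,33,114] → #
    (8,2)@(17, 5): e=[87,-23,106] → ·
    (5,3)@(11, 7): e=[13,63,94] → #
    (8,3)@(17, 7): e=[109,-21,82] → ·
    (4,4)@(9, 9): e=[3,93,74] → #
    (8,4)@(17, 9): e=[131,-19,58] → ·
    (4,5)@(9, 11): e=[25,95,50] → #
    (8,5)@(17, 11): e=[153,-17,34] → ·
  covered (24 px):
    · · · · · · · # · ·
    · · · · · · # # · ·
    · · · · · · # # · ·
    · · · · · # # # · ·
    · · · · # # # # · ·
    · · · · # # # # · ·
    · · · # # # # # · ·
    · · # # # · · · · ·
T3:
  2·area = 64  (B↔C swapped to make it positive)
  edge (0, 0)→(12, 10): d=(12,10) right/bottom  bias=-1
  edge (12, 10)→(8, 12): d=(-4,2) right/bottom  bias=-1
  edge (8, 12)→(0, 0): d=(-8,-12) top-left  bias=+0
    (0,0)@(1, 1): e=[2,58,4] → #
    (1,0)@(3, 1): e=[-18,54,28] → ·
    (0,1)@(1, 3): e=[26,50,-12] → ·
    (1,1)@(3, 3): e=[6,46,12] → #
    (2,1)@(5, 3): e=[-14,42,36] → ·
    (1,2)@(3, 5): e=[30,38,-4] → ·
    (2,2)@(5, 5): e=[10,34,20] → #
    (3,2)@(7, 5): e=[-10,30,44] → ·
    (2,3)@(5, 7): e=[34,26,4] → #
    (3,3)@(7, 7): e=[14,22,28] → #
    (4,3)@(9, 7): e=[-6,18,52] → ·
    (2,4)@(5, 9): e=[58,18,-12] → ·
  covered (8 px):
    # · · · · · · · · ·
    · # · · · · · · · ·
    · · # · · · · · · ·
    · · # # · · · · · ·
    · · · # # · · · · ·
    · · · · # · · · · ·
    · · · · · · · · · ·
    · · · · · · · · · ·

Z-buffer (winner per pixel, '.' = empty):
  3 . . . . . . 2 . .
  . 3 . . 0 0 2 2 . .
  . 0 3 0 0 1 2 2 . .
  . 0 3 3 0 2 2 2 . .
  . . . 3 3 2 2 2 . .
  . . . . 3 2 2 2 0 .
  . . . 2 2 2 2 2 . .
  . . 2 2 2 . . . . .

Result: 2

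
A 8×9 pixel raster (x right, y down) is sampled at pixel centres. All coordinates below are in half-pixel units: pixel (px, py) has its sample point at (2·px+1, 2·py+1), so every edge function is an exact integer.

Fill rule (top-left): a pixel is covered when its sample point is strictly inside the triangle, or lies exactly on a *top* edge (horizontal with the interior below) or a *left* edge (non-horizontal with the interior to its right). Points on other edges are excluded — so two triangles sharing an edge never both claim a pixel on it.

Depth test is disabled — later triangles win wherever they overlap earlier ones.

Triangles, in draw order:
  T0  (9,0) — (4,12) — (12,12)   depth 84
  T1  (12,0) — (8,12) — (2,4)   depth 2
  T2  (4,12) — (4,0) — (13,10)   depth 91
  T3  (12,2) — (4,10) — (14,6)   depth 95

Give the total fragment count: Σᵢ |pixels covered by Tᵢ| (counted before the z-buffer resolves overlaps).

T0:
  2·area = 96  (B↔C swapped to make it positive)
  edge (9, 0)→(12, 12): d=(3,12) right/bottom  bias=-1
  edge (12, 12)→(4, 12): d=(-8,0) right/bottom  bias=-1
  edge (4, 12)→(9, 0): d=(5,-12) top-left  bias=+0
    (4,0)@(9, 1): e=[3,88,5] → X
    (5,0)@(11, 1): e=[-21,88,29] → .
    (4,1)@(9, 3): e=[9,72,15] → X
    (5,1)@(11, 3): e=[-15,72,39] → .
    (3,2)@(7, 5): e=[39,56,1] → X
    (5,2)@(11, 5): e=[-9,56,49] → .
    (3,3)@(7, 7): e=[45,40,11] → X
    (5,3)@(11, 7): e=[-3,40,59] → .
    (3,4)@(7, 9): e=[51,24,21] → X
    (5,4)@(11, 9): e=[3,24,69] → X
    (6,4)@(13, 9): e=[-21,24,93] → .
    (2,5)@(5, 11): e=[81,8,7] → X
  covered (13 px):
    . . . . X . . .
    . . . . X . . .
    . . . X X . . .
    . . . X X . . .
    . . . X X X . .
    . . X X X X . .
    . . . . . . . .
    . . . . . . . .
    . . . . . . . .
T1:
  2·area = 104
  edge (12, 0)→(8, 12): d=(-4,12) right/bottom  bias=-1
  edge (8, 12)→(2, 4): d=(-6,-8) top-left  bias=+0
  edge (2, 4)→(12, 0): d=(10,-4) top-left  bias=+0
    (5,0)@(11, 1): e=[8,90,6] → X
    (6,0)@(13, 1): e=[-16,106,14] → .
    (2,1)@(5, 3): e=[72,30,2] → X
    (3,1)@(7, 3): e=[48,46,10] → X
    (4,1)@(9, 3): e=[24,62,18] → X
    (5,1)@(11, 3): e=[0,78,26] → .  [on edge]
    (1,2)@(3, 5): e=[88,2,14] → X
    (5,2)@(11, 5): e=[-8,66,46] → .
    (1,3)@(3, 7): e=[80,-10,34] → .
    (2,3)@(5, 7): e=[56,6,42] → X
    (5,3)@(11, 7): e=[-16,54,66] → .
    (2,4)@(5, 9): e=[48,-6,62] → .
    (4,4)@(9, 9): e=[0,26,78] → .  [on edge]
    (3,7)@(7, 15): e=[0,-26,130] → .  [on edge]
  covered (12 px):
    . . . . . X . .
    . . X X X . . .
    . X X X X . . .
    . . X X X . . .
    . . . X . . . .
    . . . . . . . .
    . . . . . . . .
    . . . . . . . .
    . . . . . . . .
T2:
  2·area = 108
  edge (4, 12)→(4, 0): d=(0,-12) top-left  bias=+0
  edge (4, 0)→(13, 10): d=(9,10) right/bottom  bias=-1
  edge (13, 10)→(4, 12): d=(-9,2) right/bottom  bias=-1
    (2,1)@(5, 3): e=[12,17,79] → X
    (3,1)@(7, 3): e=[36,-3,75] → .
    (2,2)@(5, 5): e=[12,35,61] → X
    (3,2)@(7, 5): e=[36,15,57] → X
    (4,2)@(9, 5): e=[60,-5,53] → .
    (2,3)@(5, 7): e=[12,53,43] → X
    (4,3)@(9, 7): e=[60,13,35] → X
    (5,3)@(11, 7): e=[84,-7,31] → .
    (2,4)@(5, 9): e=[12,71,25] → X
    (5,4)@(11, 9): e=[84,11,13] → X
    (6,4)@(13, 9): e=[108,-9,9] → .
    (2,5)@(5, 11): e=[12,89,7] → X
  covered (12 px):
    . . . . . . . .
    . . X . . . . .
    . . X X . . . .
    . . X X X . . .
    . . X X X X . .
    . . X X . . . .
    . . . . . . . .
    . . . . . . . .
    . . . . . . . .
T3:
  2·area = 48  (B↔C swapped to make it positive)
  edge (12, 2)→(14, 6): d=(2,4) right/bottom  bias=-1
  edge (14, 6)→(4, 10): d=(-10,4) right/bottom  bias=-1
  edge (4, 10)→(12, 2): d=(8,-8) top-left  bias=+0
    (6,0)@(13, 1): e=[-6,54,0] → .  [on edge]
    (5,1)@(11, 3): e=[6,42,0] → X  [on edge]
    (6,1)@(13, 3): e=[-2,34,16] → .
    (4,2)@(9, 5): e=[18,30,0] → X  [on edge]
    (6,2)@(13, 5): e=[2,14,32] → X
    (7,2)@(15, 5): e=[-6,6,48] → .
    (3,3)@(7, 7): e=[30,18,0] → X  [on edge]
    (6,3)@(13, 7): e=[6,-6,48] → .
    (2,4)@(5, 9): e=[42,6,0] → X  [on edge]
    (3,4)@(7, 9): e=[34,-2,16] → .
    (4,4)@(9, 9): e=[26,-10,32] → .
    (5,4)@(11, 9): e=[18,-18,48] → .
    (1,5)@(3, 11): e=[54,-6,0] → .  [on edge]
    (0,6)@(1, 13): e=[66,-18,0] → .  [on edge]
  covered (8 px):
    . . . . . . . .
    . . . . . X . .
    . . . . X X X .
    . . . X X X . .
    . . X . . . . .
    . . . . . . . .
    . . . . . . . .
    . . . . . . . .
    . . . . . . . .

Answer: 45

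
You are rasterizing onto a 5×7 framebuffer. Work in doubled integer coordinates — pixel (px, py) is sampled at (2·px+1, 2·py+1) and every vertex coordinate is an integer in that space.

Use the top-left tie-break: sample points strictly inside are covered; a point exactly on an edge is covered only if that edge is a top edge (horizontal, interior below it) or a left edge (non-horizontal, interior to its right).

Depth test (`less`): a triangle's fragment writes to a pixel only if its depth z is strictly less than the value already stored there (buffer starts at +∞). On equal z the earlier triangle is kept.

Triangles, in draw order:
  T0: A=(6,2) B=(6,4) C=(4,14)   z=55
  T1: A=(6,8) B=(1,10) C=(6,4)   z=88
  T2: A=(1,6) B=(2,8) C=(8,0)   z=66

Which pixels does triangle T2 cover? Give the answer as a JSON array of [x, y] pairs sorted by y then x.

T0:
  2·area = 4
  edge (6, 2)→(6, 4): d=(0,2) right/bottom  bias=-1
  edge (6, 4)→(4, 14): d=(-2,10) right/bottom  bias=-1
  edge (4, 14)→(6, 2): d=(2,-12) top-left  bias=+0
    (2,4)@(5, 9): e=[2,0,2] → ·  [on edge]
  covered (0 px):
    · · · · ·
    · · · · ·
    · · · · ·
    · · · · ·
    · · · · ·
    · · · · ·
    · · · · ·
T1:
  2·area = 20
  edge (6, 8)→(1, 10): d=(-5,2) right/bottom  bias=-1
  edge (1, 10)→(6, 4): d=(5,-6) top-left  bias=+0
  edge (6, 4)→(6, 8): d=(0,4) right/bottom  bias=-1
    (2,3)@(5, 7): e=[7,9,4] → █
    (3,3)@(7, 7): e=[3,21,-4] → ·
    (1,4)@(3, 9): e=[1,7,12] → █
    (2,4)@(5, 9): e=[-3,19,4] → ·
    (1,5)@(3, 11): e=[-9,17,12] → ·
  covered (2 px):
    · · · · ·
    · · · · ·
    · · · · ·
    · · █ · ·
    · █ · · ·
    · · · · ·
    · · · · ·
T2:
  2·area = 20  (B↔C swapped to make it positive)
  edge (1, 6)→(8, 0): d=(7,-6) top-left  bias=+0
  edge (8, 0)→(2, 8): d=(-6,8) right/bottom  bias=-1
  edge (2, 8)→(1, 6): d=(-1,-2) top-left  bias=+0
    (3,0)@(7, 1): e=[1,2,17] → █
    (4,0)@(9, 1): e=[13,-14,21] → ·
    (2,1)@(5, 3): e=[3,6,11] → █
    (3,1)@(7, 3): e=[15,-10,15] → ·
    (1,2)@(3, 5): e=[5,10,5] → █
    (2,2)@(5, 5): e=[17,-6,9] → ·
    (1,3)@(3, 7): e=[19,-2,3] → ·
  covered (3 px):
    · · · █ ·
    · · █ · ·
    · █ · · ·
    · · · · ·
    · · · · ·
    · · · · ·
    · · · · ·

Result: [[3,0],[2,1],[1,2]]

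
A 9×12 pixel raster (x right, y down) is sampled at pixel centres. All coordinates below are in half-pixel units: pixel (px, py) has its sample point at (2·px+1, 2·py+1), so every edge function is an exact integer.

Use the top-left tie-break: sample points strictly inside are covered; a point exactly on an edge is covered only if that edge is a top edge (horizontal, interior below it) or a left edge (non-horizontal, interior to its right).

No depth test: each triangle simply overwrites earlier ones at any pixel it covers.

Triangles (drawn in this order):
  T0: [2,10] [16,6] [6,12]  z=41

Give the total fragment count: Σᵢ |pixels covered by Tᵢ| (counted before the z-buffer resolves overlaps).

T0:
  2·area = 44
  edge (2, 10)→(16, 6): d=(14,-4) top-left  bias=+0
  edge (16, 6)→(6, 12): d=(-10,6) right/bottom  bias=-1
  edge (6, 12)→(2, 10): d=(-4,-2) top-left  bias=+0
    (6,3)@(13, 7): e=[2,8,34] → X
    (7,3)@(15, 7): e=[10,-4,38] → .
    (3,4)@(7, 9): e=[6,24,14] → X
    (4,4)@(9, 9): e=[14,12,18] → X
    (5,4)@(11, 9): e=[22,0,22] → .  [on edge]
    (6,4)@(13, 9): e=[30,-12,26] → .
    (2,5)@(5, 11): e=[26,16,2] → X
    (4,5)@(9, 11): e=[42,-8,10] → .
    (2,6)@(5, 13): e=[54,-4,-6] → .
    (3,6)@(7, 13): e=[62,-16,-2] → .
    (0,7)@(1, 15): e=[66,0,-22] → .  [on edge]
  covered (5 px):
    . . . . . . . . .
    . . . . . . . . .
    . . . . . . . . .
    . . . . . . X . .
    . . . X X . . . .
    . . X X . . . . .
    . . . . . . . . .
    . . . . . . . . .
    . . . . . . . . .
    . . . . . . . . .
    . . . . . . . . .
    . . . . . . . . .

Final: 5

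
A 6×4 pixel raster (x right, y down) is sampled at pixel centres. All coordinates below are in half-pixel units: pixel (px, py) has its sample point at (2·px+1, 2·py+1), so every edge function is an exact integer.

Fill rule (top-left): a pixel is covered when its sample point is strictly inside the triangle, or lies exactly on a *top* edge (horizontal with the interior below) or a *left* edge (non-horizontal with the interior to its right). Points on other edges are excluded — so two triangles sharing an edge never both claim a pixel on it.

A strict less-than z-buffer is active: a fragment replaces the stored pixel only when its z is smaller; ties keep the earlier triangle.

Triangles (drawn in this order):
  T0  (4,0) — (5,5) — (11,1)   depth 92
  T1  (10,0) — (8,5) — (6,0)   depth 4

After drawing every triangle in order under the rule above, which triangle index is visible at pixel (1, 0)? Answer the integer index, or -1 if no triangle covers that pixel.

T0:
  2·area = 34  (B↔C swapped to make it positive)
  edge (4, 0)→(11, 1): d=(7,1) right/bottom  bias=-1
  edge (11, 1)→(5, 5): d=(-6,4) right/bottom  bias=-1
  edge (5, 5)→(4, 0): d=(-1,-5) top-left  bias=+0
    (2,0)@(5, 1): e=[6,24,4] → #
    (3,0)@(7, 1): e=[4,16,14] → #
    (4,0)@(9, 1): e=[2,8,24] → #
    (5,0)@(11, 1): e=[0,0,34] → ·  [on edge]
    (2,1)@(5, 3): e=[20,12,2] → #
    (4,1)@(9, 3): e=[16,-4,22] → ·
    (2,2)@(5, 5): e=[34,0,0] → ·  [on edge]
    (3,2)@(7, 5): e=[32,-8,10] → ·
  covered (5 px):
    · · # # # ·
    · · # # · ·
    · · · · · ·
    · · · · · ·
T1:
  2·area = 20
  edge (10, 0)→(8, 5): d=(-2,5) right/bottom  bias=-1
  edge (8, 5)→(6, 0): d=(-2,-5) top-left  bias=+0
  edge (6, 0)→(10, 0): d=(4,0) top-left  bias=+0
    (3,0)@(7, 1): e=[13,3,4] → #
    (4,0)@(9, 1): e=[3,13,4] → #
    (5,0)@(11, 1): e=[-7,23,4] → ·
    (3,1)@(7, 3): e=[9,-1,12] → ·
    (4,1)@(9, 3): e=[-1,9,12] → ·
  covered (2 px):
    · · · # # ·
    · · · · · ·
    · · · · · ·
    · · · · · ·

Z-buffer (winner per pixel, '.' = empty):
  . . 0 1 1 .
  . . 0 0 . .
  . . . . . .
  . . . . . .

Answer: -1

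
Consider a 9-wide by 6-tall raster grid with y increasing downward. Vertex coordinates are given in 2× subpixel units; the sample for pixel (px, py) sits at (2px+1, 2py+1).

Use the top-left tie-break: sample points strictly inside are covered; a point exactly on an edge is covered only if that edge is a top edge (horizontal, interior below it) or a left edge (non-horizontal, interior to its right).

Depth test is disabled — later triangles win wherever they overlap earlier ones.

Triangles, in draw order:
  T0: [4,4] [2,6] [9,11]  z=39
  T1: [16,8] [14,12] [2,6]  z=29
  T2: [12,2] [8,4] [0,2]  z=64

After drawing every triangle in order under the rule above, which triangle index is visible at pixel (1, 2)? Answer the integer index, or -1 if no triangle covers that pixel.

T0:
  2·area = 24  (B↔C swapped to make it positive)
  edge (4, 4)→(9, 11): d=(5,7) right/bottom  bias=-1
  edge (9, 11)→(2, 6): d=(-7,-5) top-left  bias=+0
  edge (2, 6)→(4, 4): d=(2,-2) top-left  bias=+0
    (3,0)@(7, 1): e=[-36,60,0] → .  [on edge]
    (2,1)@(5, 3): e=[-12,36,0] → .  [on edge]
    (1,2)@(3, 5): e=[12,12,0] → X  [on edge]
    (2,2)@(5, 5): e=[-2,22,4] → .
    (0,3)@(1, 7): e=[36,-12,0] → .  [on edge]
    (1,3)@(3, 7): e=[22,-2,4] → .
    (2,3)@(5, 7): e=[8,8,8] → X
    (3,3)@(7, 7): e=[-6,18,12] → .
    (2,4)@(5, 9): e=[18,-6,12] → .
    (3,4)@(7, 9): e=[4,4,16] → X
    (4,4)@(9, 9): e=[-10,14,20] → .
    (3,5)@(7, 11): e=[14,-10,20] → .
    (4,5)@(9, 11): e=[0,0,24] → .  [on edge]
  covered (3 px):
    . . . . . . . . .
    . . . . . . . . .
    . X . . . . . . .
    . . X . . . . . .
    . . . X . . . . .
    . . . . . . . . .
T1:
  2·area = 60
  edge (16, 8)→(14, 12): d=(-2,4) right/bottom  bias=-1
  edge (14, 12)→(2, 6): d=(-12,-6) top-left  bias=+0
  edge (2, 6)→(16, 8): d=(14,2) right/bottom  bias=-1
    (2,3)@(5, 7): e=[46,6,8] → X
    (3,3)@(7, 7): e=[38,18,4] → X
    (4,3)@(9, 7): e=[30,30,0] → .  [on edge]
    (2,4)@(5, 9): e=[42,-18,36] → .
    (3,4)@(7, 9): e=[34,-6,32] → .
    (4,4)@(9, 9): e=[26,6,28] → X
    (5,4)@(11, 9): e=[18,18,24] → X
    (6,4)@(13, 9): e=[10,30,20] → X
    (7,4)@(15, 9): e=[2,42,16] → X
    (8,4)@(17, 9): e=[-6,54,12] → .
    (4,5)@(9, 11): e=[22,-18,56] → .
    (5,5)@(11, 11): e=[14,-6,52] → .
  covered (7 px):
    . . . . . . . . .
    . . . . . . . . .
    . . . . . . . . .
    . . X X . . . . .
    . . . . X X X X .
    . . . . . . X . .
T2:
  2·area = 24
  edge (12, 2)→(8, 4): d=(-4,2) right/bottom  bias=-1
  edge (8, 4)→(0, 2): d=(-8,-2) top-left  bias=+0
  edge (0, 2)→(12, 2): d=(12,0) top-left  bias=+0
    (2,1)@(5, 3): e=[10,2,12] → X
    (3,1)@(7, 3): e=[6,6,12] → X
    (4,1)@(9, 3): e=[2,10,12] → X
    (5,1)@(11, 3): e=[-2,14,12] → .
    (2,2)@(5, 5): e=[2,-14,36] → .
    (3,2)@(7, 5): e=[-2,-10,36] → .
    (4,2)@(9, 5): e=[-6,-6,36] → .
  covered (3 px):
    . . . . . . . . .
    . . X X X . . . .
    . . . . . . . . .
    . . . . . . . . .
    . . . . . . . . .
    . . . . . . . . .

Z-buffer (winner per pixel, '.' = empty):
  . . . . . . . . .
  . . 2 2 2 . . . .
  . 0 . . . . . . .
  . . 1 1 . . . . .
  . . . 0 1 1 1 1 .
  . . . . . . 1 . .

Answer: 0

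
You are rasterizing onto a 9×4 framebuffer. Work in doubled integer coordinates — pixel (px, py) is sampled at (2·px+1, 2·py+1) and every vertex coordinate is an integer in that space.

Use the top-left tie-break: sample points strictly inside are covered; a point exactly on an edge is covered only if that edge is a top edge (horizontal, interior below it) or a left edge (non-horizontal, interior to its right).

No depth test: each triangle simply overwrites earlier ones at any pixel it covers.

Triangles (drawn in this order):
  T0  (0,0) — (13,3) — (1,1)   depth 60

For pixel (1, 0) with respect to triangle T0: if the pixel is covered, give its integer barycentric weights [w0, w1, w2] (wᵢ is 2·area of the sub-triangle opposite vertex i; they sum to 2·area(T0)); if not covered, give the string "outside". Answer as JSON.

T0:
  2·area = 10
  edge (0, 0)→(13, 3): d=(13,3) right/bottom  bias=-1
  edge (13, 3)→(1, 1): d=(-12,-2) top-left  bias=+0
  edge (1, 1)→(0, 0): d=(-1,-1) top-left  bias=+0
    (0,0)@(1, 1): e=[10,0,0] → █  [on edge]
    (1,0)@(3, 1): e=[4,4,2] → █
    (2,0)@(5, 1): e=[-2,8,4] → ·
    (0,1)@(1, 3): e=[36,-24,-2] → ·
    (1,1)@(3, 3): e=[30,-20,0] → ·  [on edge]
    (6,1)@(13, 3): e=[0,0,10] → ·  [on edge]
    (2,2)@(5, 5): e=[50,-40,0] → ·  [on edge]
    (3,3)@(7, 7): e=[70,-60,0] → ·  [on edge]
  covered (2 px):
    █ █ · · · · · · ·
    · · · · · · · · ·
    · · · · · · · · ·
    · · · · · · · · ·

Final: [4,2,4]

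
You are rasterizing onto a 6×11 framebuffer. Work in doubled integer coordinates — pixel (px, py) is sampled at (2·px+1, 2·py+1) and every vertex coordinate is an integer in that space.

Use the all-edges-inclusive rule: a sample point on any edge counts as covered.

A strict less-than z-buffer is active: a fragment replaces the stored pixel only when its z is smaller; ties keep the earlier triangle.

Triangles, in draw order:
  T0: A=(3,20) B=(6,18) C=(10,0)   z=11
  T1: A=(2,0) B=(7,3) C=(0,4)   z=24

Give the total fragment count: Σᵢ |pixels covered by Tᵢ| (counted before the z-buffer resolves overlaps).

T0:
  2·area = 46  (B↔C swapped to make it positive)
  edge (3, 20)→(10, 0): d=(7,-20) inclusive
  edge (10, 0)→(6, 18): d=(-4,18) inclusive
  edge (6, 18)→(3, 20): d=(-3,2) inclusive
    (4,1)@(9, 3): e=[1,6,39] → X
    (5,1)@(11, 3): e=[41,-30,35] → .
    (4,2)@(9, 5): e=[15,-2,33] → .
    (3,4)@(7, 9): e=[3,18,25] → X
    (4,4)@(9, 9): e=[43,-18,21] → .
    (3,5)@(7, 11): e=[17,10,19] → X
    (4,5)@(9, 11): e=[57,-26,15] → .
    (3,6)@(7, 13): e=[31,2,13] → X
    (4,6)@(9, 13): e=[71,-34,9] → .
    (2,7)@(5, 15): e=[5,30,11] → X
    (3,7)@(7, 15): e=[45,-6,7] → .
    (2,8)@(5, 17): e=[19,22,5] → X
  covered (6 px):
    . . . . . .
    . . . . X .
    . . . . . .
    . . . . . .
    . . . X . .
    . . . X . .
    . . . X . .
    . . X . . .
    . . X . . .
    . . . . . .
    . . . . . .
T1:
  2·area = 26
  edge (2, 0)→(7, 3): d=(5,3) inclusive
  edge (7, 3)→(0, 4): d=(-7,1) inclusive
  edge (0, 4)→(2, 0): d=(2,-4) inclusive
    (1,0)@(3, 1): e=[2,18,6] → X
    (2,0)@(5, 1): e=[-4,16,14] → .
    (0,1)@(1, 3): e=[18,6,2] → X
    (2,1)@(5, 3): e=[6,2,18] → X
    (3,1)@(7, 3): e=[0,0,26] → X  [on edge]
    (4,1)@(9, 3): e=[-6,-2,34] → .
    (0,2)@(1, 5): e=[28,-8,6] → .
    (1,2)@(3, 5): e=[22,-10,14] → .
    (2,2)@(5, 5): e=[16,-12,22] → .
    (3,2)@(7, 5): e=[10,-14,30] → .
  covered (5 px):
    . X . . . .
    X X X X . .
    . . . . . .
    . . . . . .
    . . . . . .
    . . . . . .
    . . . . . .
    . . . . . .
    . . . . . .
    . . . . . .
    . . . . . .

Result: 11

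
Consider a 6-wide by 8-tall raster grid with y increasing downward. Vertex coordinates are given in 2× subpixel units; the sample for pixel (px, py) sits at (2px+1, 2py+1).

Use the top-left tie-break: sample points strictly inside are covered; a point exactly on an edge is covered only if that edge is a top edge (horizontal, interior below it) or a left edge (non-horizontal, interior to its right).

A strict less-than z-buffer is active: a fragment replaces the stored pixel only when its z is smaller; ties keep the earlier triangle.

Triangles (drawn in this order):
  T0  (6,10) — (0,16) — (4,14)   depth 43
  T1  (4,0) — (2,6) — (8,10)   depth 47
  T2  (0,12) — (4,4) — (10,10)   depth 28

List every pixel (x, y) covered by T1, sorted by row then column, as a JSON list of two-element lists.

T0:
  2·area = 12  (B↔C swapped to make it positive)
  edge (6, 10)→(4, 14): d=(-2,4) right/bottom  bias=-1
  edge (4, 14)→(0, 16): d=(-4,2) right/bottom  bias=-1
  edge (0, 16)→(6, 10): d=(6,-6) top-left  bias=+0
    (5,2)@(11, 5): e=[-10,22,0] → ·  [on edge]
    (4,3)@(9, 7): e=[-6,18,0] → ·  [on edge]
    (3,4)@(7, 9): e=[-2,14,0] → ·  [on edge]
    (2,5)@(5, 11): e=[2,10,0] → █  [on edge]
    (3,5)@(7, 11): e=[-6,6,12] → ·
    (1,6)@(3, 13): e=[6,6,0] → █  [on edge]
    (2,6)@(5, 13): e=[-2,2,12] → ·
    (0,7)@(1, 15): e=[10,2,0] → █  [on edge]
    (1,7)@(3, 15): e=[2,-2,12] → ·
  covered (3 px):
    · · · · · ·
    · · · · · ·
    · · · · · ·
    · · · · · ·
    · · · · · ·
    · · █ · · ·
    · █ · · · ·
    █ · · · · ·
T1:
  2·area = 44  (B↔C swapped to make it positive)
  edge (4, 0)→(8, 10): d=(4,10) right/bottom  bias=-1
  edge (8, 10)→(2, 6): d=(-6,-4) top-left  bias=+0
  edge (2, 6)→(4, 0): d=(2,-6) top-left  bias=+0
    (1,1)@(3, 3): e=[22,22,0] → █  [on edge]
    (2,1)@(5, 3): e=[2,30,12] → █
    (3,1)@(7, 3): e=[-18,38,24] → ·
    (1,2)@(3, 5): e=[30,10,4] → █
    (3,2)@(7, 5): e=[-10,26,28] → ·
    (1,3)@(3, 7): e=[38,-2,8] → ·
    (2,3)@(5, 7): e=[18,6,20] → █
    (3,3)@(7, 7): e=[-2,14,32] → ·
    (0,4)@(1, 9): e=[66,-22,0] → ·  [on edge]
    (2,4)@(5, 9): e=[26,-6,24] → ·
    (3,4)@(7, 9): e=[6,2,36] → █
    (4,4)@(9, 9): e=[-14,10,48] → ·
  covered (6 px):
    · · · · · ·
    · █ █ · · ·
    · █ █ · · ·
    · · █ · · ·
    · · · █ · ·
    · · · · · ·
    · · · · · ·
    · · · · · ·
T2:
  2·area = 72
  edge (0, 12)→(4, 4): d=(4,-8) top-left  bias=+0
  edge (4, 4)→(10, 10): d=(6,6) right/bottom  bias=-1
  edge (10, 10)→(0, 12): d=(-10,2) right/bottom  bias=-1
    (0,0)@(1, 1): e=[-36,0,108] → ·  [on edge]
    (1,1)@(3, 3): e=[-12,0,84] → ·  [on edge]
    (2,2)@(5, 5): e=[12,0,60] → ·  [on edge]
    (1,3)@(3, 7): e=[4,24,44] → █
    (2,3)@(5, 7): e=[20,12,40] → █
    (3,3)@(7, 7): e=[36,0,36] → ·  [on edge]
    (1,4)@(3, 9): e=[12,36,24] → █
    (3,4)@(7, 9): e=[44,12,16] → █
    (4,4)@(9, 9): e=[60,0,12] → ·  [on edge]
    (0,5)@(1, 11): e=[4,60,8] → █
    (2,5)@(5, 11): e=[36,36,0] → ·  [on edge]
    (3,5)@(7, 11): e=[52,24,-4] → ·
    (5,5)@(11, 11): e=[84,0,-12] → ·  [on edge]
  covered (7 px):
    · · · · · ·
    · · · · · ·
    · · · · · ·
    · █ █ · · ·
    · █ █ █ · ·
    █ █ · · · ·
    · · · · · ·
    · · · · · ·

Final: [[1,1],[2,1],[1,2],[2,2],[2,3],[3,4]]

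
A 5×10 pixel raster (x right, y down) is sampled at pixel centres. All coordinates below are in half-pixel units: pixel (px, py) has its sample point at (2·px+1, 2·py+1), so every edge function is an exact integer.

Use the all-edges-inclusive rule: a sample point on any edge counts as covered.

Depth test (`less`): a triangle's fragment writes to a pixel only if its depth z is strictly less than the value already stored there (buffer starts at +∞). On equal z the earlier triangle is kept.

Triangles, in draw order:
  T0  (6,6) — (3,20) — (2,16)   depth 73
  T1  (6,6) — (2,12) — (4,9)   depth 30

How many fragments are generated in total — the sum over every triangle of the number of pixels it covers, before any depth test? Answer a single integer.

T0:
  2·area = 26
  edge (6, 6)→(3, 20): d=(-3,14) inclusive
  edge (3, 20)→(2, 16): d=(-1,-4) inclusive
  edge (2, 16)→(6, 6): d=(4,-10) inclusive
    (2,4)@(5, 9): e=[5,19,2] → X
    (3,4)@(7, 9): e=[-23,27,22] → .
    (2,5)@(5, 11): e=[-1,17,10] → .
    (1,7)@(3, 15): e=[15,5,6] → X
    (2,7)@(5, 15): e=[-13,13,26] → .
    (1,8)@(3, 17): e=[9,3,14] → X
    (2,8)@(5, 17): e=[-19,11,34] → .
    (1,9)@(3, 19): e=[3,1,22] → X
    (2,9)@(5, 19): e=[-25,9,42] → .
  covered (4 px):
    . . . . .
    . . . . .
    . . . . .
    . . . . .
    . . X . .
    . . . . .
    . . . . .
    . X . . .
    . X . . .
    . X . . .
T1:
  degenerate (2·area = 0) — covers nothing

Final: 4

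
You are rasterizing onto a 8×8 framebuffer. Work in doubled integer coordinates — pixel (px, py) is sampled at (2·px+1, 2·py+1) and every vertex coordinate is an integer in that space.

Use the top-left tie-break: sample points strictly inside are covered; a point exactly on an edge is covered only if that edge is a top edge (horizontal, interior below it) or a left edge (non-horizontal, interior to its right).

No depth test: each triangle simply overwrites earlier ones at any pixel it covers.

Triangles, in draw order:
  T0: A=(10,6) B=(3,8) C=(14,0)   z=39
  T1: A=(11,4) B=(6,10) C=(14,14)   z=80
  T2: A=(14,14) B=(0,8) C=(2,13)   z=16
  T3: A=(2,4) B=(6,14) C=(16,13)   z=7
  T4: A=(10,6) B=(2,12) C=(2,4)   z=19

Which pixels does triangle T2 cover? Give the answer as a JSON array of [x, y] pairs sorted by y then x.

T0:
  2·area = 34
  edge (10, 6)→(3, 8): d=(-7,2) right/bottom  bias=-1
  edge (3, 8)→(14, 0): d=(11,-8) top-left  bias=+0
  edge (14, 0)→(10, 6): d=(-4,6) right/bottom  bias=-1
    (6,0)@(13, 1): e=[29,3,2] → X
    (7,0)@(15, 1): e=[25,19,-10] → .
    (5,1)@(11, 3): e=[19,9,6] → X
    (6,1)@(13, 3): e=[15,25,-6] → .
    (4,2)@(9, 5): e=[9,15,10] → X
    (5,2)@(11, 5): e=[5,31,-2] → .
    (2,3)@(5, 7): e=[3,5,26] → X
    (3,3)@(7, 7): e=[-1,21,14] → .
    (4,3)@(9, 7): e=[-5,37,2] → .
    (2,4)@(5, 9): e=[-11,27,18] → .
  covered (4 px):
    . . . . . . X .
    . . . . . X . .
    . . . . X . . .
    . . X . . . . .
    . . . . . . . .
    . . . . . . . .
    . . . . . . . .
    . . . . . . . .
T1:
  2·area = 68  (B↔C swapped to make it positive)
  edge (11, 4)→(14, 14): d=(3,10) right/bottom  bias=-1
  edge (14, 14)→(6, 10): d=(-8,-4) top-left  bias=+0
  edge (6, 10)→(11, 4): d=(5,-6) top-left  bias=+0
    (5,2)@(11, 5): e=[3,60,5] → X
    (6,2)@(13, 5): e=[-17,68,17] → .
    (4,3)@(9, 7): e=[29,36,3] → X
    (6,3)@(13, 7): e=[-11,52,27] → .
    (3,4)@(7, 9): e=[55,12,1] → X
    (6,4)@(13, 9): e=[-5,36,37] → .
    (3,5)@(7, 11): e=[61,-4,11] → .
    (4,5)@(9, 11): e=[41,4,23] → X
    (6,5)@(13, 11): e=[1,20,47] → X
    (7,5)@(15, 11): e=[-19,28,59] → .
    (4,6)@(9, 13): e=[47,-12,33] → .
    (5,6)@(11, 13): e=[27,-4,45] → .
  covered (10 px):
    . . . . . . . .
    . . . . . . . .
    . . . . . X . .
    . . . . X X . .
    . . . X X X . .
    . . . . X X X .
    . . . . . . X .
    . . . . . . . .
T2:
  2·area = 58  (B↔C swapped to make it positive)
  edge (14, 14)→(2, 13): d=(-12,-1) top-left  bias=+0
  edge (2, 13)→(0, 8): d=(-2,-5) top-left  bias=+0
  edge (0, 8)→(14, 14): d=(14,6) right/bottom  bias=-1
    (0,4)@(1, 9): e=[47,3,8] → X
    (1,4)@(3, 9): e=[49,13,-4] → .
    (0,5)@(1, 11): e=[23,-1,36] → .
    (1,5)@(3, 11): e=[25,9,24] → X
    (2,5)@(5, 11): e=[27,19,12] → X
    (3,5)@(7, 11): e=[29,29,0] → .  [on edge]
    (1,6)@(3, 13): e=[1,5,52] → X
    (3,6)@(7, 13): e=[5,25,28] → X
    (4,6)@(9, 13): e=[7,35,16] → X
    (5,6)@(11, 13): e=[9,45,4] → X
    (6,6)@(13, 13): e=[11,55,-8] → .
    (1,7)@(3, 15): e=[-23,1,80] → .
  covered (8 px):
    . . . . . . . .
    . . . . . . . .
    . . . . . . . .
    . . . . . . . .
    X . . . . . . .
    . X X . . . . .
    . X X X X X . .
    . . . . . . . .
T3:
  2·area = 104  (B↔C swapped to make it positive)
  edge (2, 4)→(16, 13): d=(14,9) right/bottom  bias=-1
  edge (16, 13)→(6, 14): d=(-10,1) right/bottom  bias=-1
  edge (6, 14)→(2, 4): d=(-4,-10) top-left  bias=+0
    (1,2)@(3, 5): e=[5,93,6] → X
    (2,2)@(5, 5): e=[-13,91,26] → .
    (1,3)@(3, 7): e=[33,73,-2] → .
    (2,3)@(5, 7): e=[15,71,18] → X
    (3,3)@(7, 7): e=[-3,69,38] → .
    (2,4)@(5, 9): e=[43,51,10] → X
    (3,4)@(7, 9): e=[25,49,30] → X
    (4,4)@(9, 9): e=[7,47,50] → X
    (5,4)@(11, 9): e=[-11,45,70] → .
    (2,5)@(5, 11): e=[71,31,2] → X
    (5,5)@(11, 11): e=[17,25,62] → X
    (6,5)@(13, 11): e=[-1,23,82] → .
  covered (14 px):
    . . . . . . . .
    . . . . . . . .
    . X . . . . . .
    . . X . . . . .
    . . X X X . . .
    . . X X X X . .
    . . . X X X X X
    . . . . . . . .
T4:
  2·area = 64
  edge (10, 6)→(2, 12): d=(-8,6) right/bottom  bias=-1
  edge (2, 12)→(2, 4): d=(0,-8) top-left  bias=+0
  edge (2, 4)→(10, 6): d=(8,2) right/bottom  bias=-1
    (1,2)@(3, 5): e=[50,8,6] → X
    (2,2)@(5, 5): e=[38,24,2] → X
    (3,2)@(7, 5): e=[26,40,-2] → .
    (1,3)@(3, 7): e=[34,8,22] → X
    (3,3)@(7, 7): e=[10,40,14] → X
    (4,3)@(9, 7): e=[-2,56,10] → .
    (1,4)@(3, 9): e=[18,8,38] → X
    (3,4)@(7, 9): e=[-6,40,30] → .
    (1,5)@(3, 11): e=[2,8,54] → X
    (2,5)@(5, 11): e=[-10,24,50] → .
    (1,6)@(3, 13): e=[-14,8,70] → .
  covered (8 px):
    . . . . . . . .
    . . . . . . . .
    . X X . . . . .
    . X X X . . . .
    . X X . . . . .
    . X . . . . . .
    . . . . . . . .
    . . . . . . . .

Result: [[0,4],[1,5],[2,5],[1,6],[2,6],[3,6],[4,6],[5,6]]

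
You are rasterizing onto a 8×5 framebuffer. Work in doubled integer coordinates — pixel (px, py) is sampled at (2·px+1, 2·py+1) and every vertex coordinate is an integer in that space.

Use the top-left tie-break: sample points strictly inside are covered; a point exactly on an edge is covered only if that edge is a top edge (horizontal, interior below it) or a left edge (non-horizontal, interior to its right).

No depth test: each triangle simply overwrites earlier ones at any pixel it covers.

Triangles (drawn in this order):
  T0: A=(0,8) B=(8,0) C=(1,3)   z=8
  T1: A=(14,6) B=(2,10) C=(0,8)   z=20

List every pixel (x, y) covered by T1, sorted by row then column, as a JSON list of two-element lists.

T0:
  2·area = 32  (B↔C swapped to make it positive)
  edge (0, 8)→(1, 3): d=(1,-5) top-left  bias=+0
  edge (1, 3)→(8, 0): d=(7,-3) top-left  bias=+0
  edge (8, 0)→(0, 8): d=(-8,8) right/bottom  bias=-1
    (3,0)@(7, 1): e=[28,4,0] → ·  [on edge]
    (0,1)@(1, 3): e=[0,0,32] → #  [on edge]
    (1,1)@(3, 3): e=[10,6,16] → #
    (2,1)@(5, 3): e=[20,12,0] → ·  [on edge]
    (0,2)@(1, 5): e=[2,14,16] → #
    (1,2)@(3, 5): e=[12,20,0] → ·  [on edge]
    (0,3)@(1, 7): e=[4,28,0] → ·  [on edge]
  covered (3 px):
    · · · · · · · ·
    # # · · · · · ·
    # · · · · · · ·
    · · · · · · · ·
    · · · · · · · ·
T1:
  2·area = 32
  edge (14, 6)→(2, 10): d=(-12,4) right/bottom  bias=-1
  edge (2, 10)→(0, 8): d=(-2,-2) top-left  bias=+0
  edge (0, 8)→(14, 6): d=(14,-2) top-left  bias=+0
    (3,3)@(7, 7): e=[16,16,0] → #  [on edge]
    (4,3)@(9, 7): e=[8,20,4] → #
    (5,3)@(11, 7): e=[0,24,8] → ·  [on edge]
    (0,4)@(1, 9): e=[16,0,16] → #  [on edge]
    (1,4)@(3, 9): e=[8,4,20] → #
    (2,4)@(5, 9): e=[0,8,24] → ·  [on edge]
    (3,4)@(7, 9): e=[-8,12,28] → ·
    (4,4)@(9, 9): e=[-16,16,32] → ·
  covered (4 px):
    · · · · · · · ·
    · · · · · · · ·
    · · · · · · · ·
    · · · # # · · ·
    # # · · · · · ·

Result: [[3,3],[4,3],[0,4],[1,4]]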